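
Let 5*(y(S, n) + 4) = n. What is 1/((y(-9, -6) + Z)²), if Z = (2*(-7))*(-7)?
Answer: 25/215296 ≈ 0.00011612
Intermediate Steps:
y(S, n) = -4 + n/5
Z = 98 (Z = -14*(-7) = 98)
1/((y(-9, -6) + Z)²) = 1/(((-4 + (⅕)*(-6)) + 98)²) = 1/(((-4 - 6/5) + 98)²) = 1/((-26/5 + 98)²) = 1/((464/5)²) = 1/(215296/25) = 25/215296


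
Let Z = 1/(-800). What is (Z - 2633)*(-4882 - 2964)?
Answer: 8263411123/400 ≈ 2.0659e+7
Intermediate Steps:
Z = -1/800 ≈ -0.0012500
(Z - 2633)*(-4882 - 2964) = (-1/800 - 2633)*(-4882 - 2964) = -2106401/800*(-7846) = 8263411123/400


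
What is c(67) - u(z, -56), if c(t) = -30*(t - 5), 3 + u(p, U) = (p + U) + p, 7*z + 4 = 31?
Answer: -12661/7 ≈ -1808.7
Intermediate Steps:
z = 27/7 (z = -4/7 + (⅐)*31 = -4/7 + 31/7 = 27/7 ≈ 3.8571)
u(p, U) = -3 + U + 2*p (u(p, U) = -3 + ((p + U) + p) = -3 + ((U + p) + p) = -3 + (U + 2*p) = -3 + U + 2*p)
c(t) = 150 - 30*t (c(t) = -30*(-5 + t) = 150 - 30*t)
c(67) - u(z, -56) = (150 - 30*67) - (-3 - 56 + 2*(27/7)) = (150 - 2010) - (-3 - 56 + 54/7) = -1860 - 1*(-359/7) = -1860 + 359/7 = -12661/7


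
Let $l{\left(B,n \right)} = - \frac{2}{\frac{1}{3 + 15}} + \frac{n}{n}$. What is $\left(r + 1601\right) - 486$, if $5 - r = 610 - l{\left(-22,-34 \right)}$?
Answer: $475$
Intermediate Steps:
$l{\left(B,n \right)} = -35$ ($l{\left(B,n \right)} = - \frac{2}{\frac{1}{18}} + 1 = - 2 \frac{1}{\frac{1}{18}} + 1 = \left(-2\right) 18 + 1 = -36 + 1 = -35$)
$r = -640$ ($r = 5 - \left(610 - -35\right) = 5 - \left(610 + 35\right) = 5 - 645 = -640$)
$\left(r + 1601\right) - 486 = \left(-640 + 1601\right) - 486 = 961 - 486 = 475$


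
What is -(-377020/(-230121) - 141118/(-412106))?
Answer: -2538465127/1281543849 ≈ -1.9808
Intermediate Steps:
-(-377020/(-230121) - 141118/(-412106)) = -(-377020*(-1/230121) - 141118*(-1/412106)) = -(377020/230121 + 1907/5569) = -1*2538465127/1281543849 = -2538465127/1281543849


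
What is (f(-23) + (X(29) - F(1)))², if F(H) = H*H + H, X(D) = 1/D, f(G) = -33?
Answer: 1028196/841 ≈ 1222.6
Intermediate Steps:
X(D) = 1/D
F(H) = H + H² (F(H) = H² + H = H + H²)
(f(-23) + (X(29) - F(1)))² = (-33 + (1/29 - (1 + 1)))² = (-33 + (1/29 - 2))² = (-33 - 57/29)² = (-1014/29)² = 1028196/841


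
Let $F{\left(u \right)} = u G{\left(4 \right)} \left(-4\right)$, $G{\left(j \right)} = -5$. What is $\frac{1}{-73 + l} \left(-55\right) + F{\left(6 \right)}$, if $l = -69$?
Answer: $\frac{17095}{142} \approx 120.39$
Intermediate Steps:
$F{\left(u \right)} = 20 u$ ($F{\left(u \right)} = u \left(-5\right) \left(-4\right) = - 5 u \left(-4\right) = 20 u$)
$\frac{1}{-73 + l} \left(-55\right) + F{\left(6 \right)} = \frac{1}{-73 - 69} \left(-55\right) + 20 \cdot 6 = \frac{1}{-142} \left(-55\right) + 120 = \left(- \frac{1}{142}\right) \left(-55\right) + 120 = \frac{55}{142} + 120 = \frac{17095}{142}$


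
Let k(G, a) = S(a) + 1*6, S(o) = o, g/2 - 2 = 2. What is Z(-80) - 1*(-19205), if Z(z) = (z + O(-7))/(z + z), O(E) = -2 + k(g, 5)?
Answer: 3072871/160 ≈ 19205.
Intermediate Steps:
g = 8 (g = 4 + 2*2 = 4 + 4 = 8)
k(G, a) = 6 + a (k(G, a) = a + 1*6 = a + 6 = 6 + a)
O(E) = 9 (O(E) = -2 + (6 + 5) = -2 + 11 = 9)
Z(z) = (9 + z)/(2*z) (Z(z) = (z + 9)/(z + z) = (9 + z)/((2*z)) = (9 + z)*(1/(2*z)) = (9 + z)/(2*z))
Z(-80) - 1*(-19205) = (½)*(9 - 80)/(-80) - 1*(-19205) = (½)*(-1/80)*(-71) + 19205 = 71/160 + 19205 = 3072871/160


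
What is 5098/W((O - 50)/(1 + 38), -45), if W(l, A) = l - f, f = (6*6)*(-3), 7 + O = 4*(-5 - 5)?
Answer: 198822/4115 ≈ 48.316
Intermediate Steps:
O = -47 (O = -7 + 4*(-5 - 5) = -7 + 4*(-10) = -7 - 40 = -47)
f = -108 (f = 36*(-3) = -108)
W(l, A) = 108 + l (W(l, A) = l - 1*(-108) = l + 108 = 108 + l)
5098/W((O - 50)/(1 + 38), -45) = 5098/(108 + (-47 - 50)/(1 + 38)) = 5098/(108 - 97/39) = 5098/(4115/39) = 5098*(39/4115) = 198822/4115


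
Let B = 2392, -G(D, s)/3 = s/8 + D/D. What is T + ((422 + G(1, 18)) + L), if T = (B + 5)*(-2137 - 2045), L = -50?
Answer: -40095567/4 ≈ -1.0024e+7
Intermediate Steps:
G(D, s) = -3 - 3*s/8 (G(D, s) = -3*(s/8 + D/D) = -3*(s*(⅛) + 1) = -3*(s/8 + 1) = -3*(1 + s/8) = -3 - 3*s/8)
T = -10024254 (T = (2392 + 5)*(-2137 - 2045) = 2397*(-4182) = -10024254)
T + ((422 + G(1, 18)) + L) = -10024254 + ((422 + (-3 - 3/8*18)) - 50) = -10024254 + ((422 + (-3 - 27/4)) - 50) = -10024254 + ((422 - 39/4) - 50) = -10024254 + (1649/4 - 50) = -10024254 + 1449/4 = -40095567/4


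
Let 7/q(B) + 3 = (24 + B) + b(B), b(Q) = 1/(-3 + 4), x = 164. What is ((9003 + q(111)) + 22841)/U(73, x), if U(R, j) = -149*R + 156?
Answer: -605037/203699 ≈ -2.9702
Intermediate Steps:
b(Q) = 1 (b(Q) = 1/1 = 1)
q(B) = 7/(22 + B) (q(B) = 7/(-3 + ((24 + B) + 1)) = 7/(-3 + (25 + B)) = 7/(22 + B))
U(R, j) = 156 - 149*R
((9003 + q(111)) + 22841)/U(73, x) = ((9003 + 7/(22 + 111)) + 22841)/(156 - 149*73) = ((9003 + 7/133) + 22841)/(156 - 10877) = ((9003 + 7*(1/133)) + 22841)/(-10721) = ((9003 + 1/19) + 22841)*(-1/10721) = (171058/19 + 22841)*(-1/10721) = (605037/19)*(-1/10721) = -605037/203699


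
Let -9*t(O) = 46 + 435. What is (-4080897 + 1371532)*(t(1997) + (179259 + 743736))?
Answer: -22505269929010/9 ≈ -2.5006e+12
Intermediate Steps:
t(O) = -481/9 (t(O) = -(46 + 435)/9 = -1/9*481 = -481/9)
(-4080897 + 1371532)*(t(1997) + (179259 + 743736)) = (-4080897 + 1371532)*(-481/9 + (179259 + 743736)) = -2709365*(-481/9 + 922995) = -2709365*8306474/9 = -22505269929010/9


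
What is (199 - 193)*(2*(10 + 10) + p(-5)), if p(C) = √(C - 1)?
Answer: 240 + 6*I*√6 ≈ 240.0 + 14.697*I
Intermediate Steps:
p(C) = √(-1 + C)
(199 - 193)*(2*(10 + 10) + p(-5)) = (199 - 193)*(2*(10 + 10) + √(-1 - 5)) = 6*(2*20 + √(-6)) = 6*(40 + I*√6) = 240 + 6*I*√6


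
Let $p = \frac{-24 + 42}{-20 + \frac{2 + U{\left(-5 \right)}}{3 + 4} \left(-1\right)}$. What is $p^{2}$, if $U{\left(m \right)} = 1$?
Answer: $\frac{15876}{20449} \approx 0.77637$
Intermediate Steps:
$p = - \frac{126}{143}$ ($p = \frac{-24 + 42}{-20 + \frac{2 + 1}{3 + 4} \left(-1\right)} = \frac{18}{-20 + \frac{3}{7} \left(-1\right)} = \frac{18}{-20 - \frac{3}{7}} = \frac{18}{- \frac{143}{7}} = 18 \left(- \frac{7}{143}\right) = - \frac{126}{143} \approx -0.88112$)
$p^{2} = \left(- \frac{126}{143}\right)^{2} = \frac{15876}{20449}$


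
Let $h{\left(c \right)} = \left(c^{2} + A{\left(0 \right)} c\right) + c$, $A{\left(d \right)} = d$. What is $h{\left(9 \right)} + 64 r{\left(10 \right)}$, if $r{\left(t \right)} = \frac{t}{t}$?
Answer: $154$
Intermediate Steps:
$r{\left(t \right)} = 1$
$h{\left(c \right)} = c + c^{2}$ ($h{\left(c \right)} = \left(c^{2} + 0 c\right) + c = \left(c^{2} + 0\right) + c = c^{2} + c = c + c^{2}$)
$h{\left(9 \right)} + 64 r{\left(10 \right)} = 9 \left(1 + 9\right) + 64 \cdot 1 = 9 \cdot 10 + 64 = 90 + 64 = 154$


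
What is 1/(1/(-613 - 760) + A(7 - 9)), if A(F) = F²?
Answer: 1373/5491 ≈ 0.25005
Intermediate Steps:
1/(1/(-613 - 760) + A(7 - 9)) = 1/(1/(-613 - 760) + (7 - 9)²) = 1/(1/(-1373) + (-2)²) = 1/(-1/1373 + 4) = 1/(5491/1373) = 1373/5491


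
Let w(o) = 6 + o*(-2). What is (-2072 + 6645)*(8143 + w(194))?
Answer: 35491053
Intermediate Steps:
w(o) = 6 - 2*o
(-2072 + 6645)*(8143 + w(194)) = (-2072 + 6645)*(8143 + (6 - 2*194)) = 4573*(8143 + (6 - 388)) = 4573*(8143 - 382) = 4573*7761 = 35491053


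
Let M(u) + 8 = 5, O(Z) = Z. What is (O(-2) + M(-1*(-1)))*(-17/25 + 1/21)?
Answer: 332/105 ≈ 3.1619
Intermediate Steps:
M(u) = -3 (M(u) = -8 + 5 = -3)
(O(-2) + M(-1*(-1)))*(-17/25 + 1/21) = (-2 - 3)*(-17/25 + 1/21) = -5*(-17*1/25 + 1*(1/21)) = -5*(-17/25 + 1/21) = -5*(-332/525) = 332/105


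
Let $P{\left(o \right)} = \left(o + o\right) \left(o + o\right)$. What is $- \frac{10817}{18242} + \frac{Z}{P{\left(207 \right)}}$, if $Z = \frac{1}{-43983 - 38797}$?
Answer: $- \frac{76736668128601}{129410215386480} \approx -0.59297$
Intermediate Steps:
$P{\left(o \right)} = 4 o^{2}$ ($P{\left(o \right)} = 2 o 2 o = 4 o^{2}$)
$Z = - \frac{1}{82780}$ ($Z = \frac{1}{-82780} = - \frac{1}{82780} \approx -1.208 \cdot 10^{-5}$)
$- \frac{10817}{18242} + \frac{Z}{P{\left(207 \right)}} = - \frac{10817}{18242} - \frac{1}{82780 \cdot 4 \cdot 207^{2}} = \left(-10817\right) \frac{1}{18242} - \frac{1}{82780 \cdot 4 \cdot 42849} = - \frac{10817}{18242} - \frac{1}{82780 \cdot 171396} = - \frac{10817}{18242} - \frac{1}{14188160880} = - \frac{76736668128601}{129410215386480}$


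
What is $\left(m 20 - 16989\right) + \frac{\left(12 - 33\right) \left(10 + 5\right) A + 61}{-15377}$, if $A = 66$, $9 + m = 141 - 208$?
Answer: $- \frac{284592164}{15377} \approx -18508.0$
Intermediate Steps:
$m = -76$ ($m = -9 + \left(141 - 208\right) = -9 - 67 = -76$)
$\left(m 20 - 16989\right) + \frac{\left(12 - 33\right) \left(10 + 5\right) A + 61}{-15377} = \left(\left(-76\right) 20 - 16989\right) + \frac{\left(12 - 33\right) \left(10 + 5\right) 66 + 61}{-15377} = \left(-1520 - 16989\right) + \left(\left(-21\right) 15 \cdot 66 + 61\right) \left(- \frac{1}{15377}\right) = -18509 + \left(\left(-315\right) 66 + 61\right) \left(- \frac{1}{15377}\right) = -18509 + \left(-20790 + 61\right) \left(- \frac{1}{15377}\right) = -18509 - - \frac{20729}{15377} = -18509 + \frac{20729}{15377} = - \frac{284592164}{15377}$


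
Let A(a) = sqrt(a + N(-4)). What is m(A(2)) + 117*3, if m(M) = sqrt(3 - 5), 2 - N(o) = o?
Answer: 351 + I*sqrt(2) ≈ 351.0 + 1.4142*I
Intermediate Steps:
N(o) = 2 - o
A(a) = sqrt(6 + a) (A(a) = sqrt(a + (2 - 1*(-4))) = sqrt(a + (2 + 4)) = sqrt(a + 6) = sqrt(6 + a))
m(M) = I*sqrt(2) (m(M) = sqrt(-2) = I*sqrt(2))
m(A(2)) + 117*3 = I*sqrt(2) + 117*3 = I*sqrt(2) + 351 = 351 + I*sqrt(2)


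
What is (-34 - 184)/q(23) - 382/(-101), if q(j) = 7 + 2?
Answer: -18580/909 ≈ -20.440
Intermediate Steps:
q(j) = 9
(-34 - 184)/q(23) - 382/(-101) = (-34 - 184)/9 - 382/(-101) = -218*⅑ - 382*(-1/101) = -218/9 + 382/101 = -18580/909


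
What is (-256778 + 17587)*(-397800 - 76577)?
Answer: 113466709007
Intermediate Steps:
(-256778 + 17587)*(-397800 - 76577) = -239191*(-474377) = 113466709007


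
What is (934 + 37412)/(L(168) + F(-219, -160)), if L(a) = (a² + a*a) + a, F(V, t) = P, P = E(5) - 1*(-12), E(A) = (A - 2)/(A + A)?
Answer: 127820/188761 ≈ 0.67715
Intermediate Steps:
E(A) = (-2 + A)/(2*A) (E(A) = (-2 + A)/((2*A)) = (-2 + A)*(1/(2*A)) = (-2 + A)/(2*A))
P = 123/10 (P = (½)*(-2 + 5)/5 - 1*(-12) = (½)*(⅕)*3 + 12 = 3/10 + 12 = 123/10 ≈ 12.300)
F(V, t) = 123/10
L(a) = a + 2*a² (L(a) = (a² + a²) + a = 2*a² + a = a + 2*a²)
(934 + 37412)/(L(168) + F(-219, -160)) = (934 + 37412)/(168*(1 + 2*168) + 123/10) = 38346/(168*(1 + 336) + 123/10) = 38346/(168*337 + 123/10) = 38346/(56616 + 123/10) = 38346/(566283/10) = 38346*(10/566283) = 127820/188761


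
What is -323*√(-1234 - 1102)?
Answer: -1292*I*√146 ≈ -15611.0*I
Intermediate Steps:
-323*√(-1234 - 1102) = -1292*I*√146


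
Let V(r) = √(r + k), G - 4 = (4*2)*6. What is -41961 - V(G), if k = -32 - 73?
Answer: -41961 - I*√53 ≈ -41961.0 - 7.2801*I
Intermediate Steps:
G = 52 (G = 4 + (4*2)*6 = 4 + 8*6 = 4 + 48 = 52)
k = -105
V(r) = √(-105 + r) (V(r) = √(r - 105) = √(-105 + r))
-41961 - V(G) = -41961 - √(-105 + 52) = -41961 - √(-53) = -41961 - I*√53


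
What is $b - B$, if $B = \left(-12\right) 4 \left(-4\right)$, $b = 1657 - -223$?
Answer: $1688$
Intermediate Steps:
$b = 1880$ ($b = 1657 + 223 = 1880$)
$B = 192$ ($B = \left(-48\right) \left(-4\right) = 192$)
$b - B = 1880 - 192 = 1688$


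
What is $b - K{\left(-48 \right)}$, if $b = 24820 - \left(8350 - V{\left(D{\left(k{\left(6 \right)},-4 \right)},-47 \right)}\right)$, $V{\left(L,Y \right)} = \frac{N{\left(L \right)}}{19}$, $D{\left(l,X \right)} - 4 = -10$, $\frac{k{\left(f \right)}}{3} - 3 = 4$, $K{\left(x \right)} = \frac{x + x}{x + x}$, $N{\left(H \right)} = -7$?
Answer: $\frac{312904}{19} \approx 16469.0$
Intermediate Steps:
$K{\left(x \right)} = 1$ ($K{\left(x \right)} = \frac{2 x}{2 x} = 2 x \frac{1}{2 x} = 1$)
$k{\left(f \right)} = 21$ ($k{\left(f \right)} = 9 + 3 \cdot 4 = 9 + 12 = 21$)
$D{\left(l,X \right)} = -6$ ($D{\left(l,X \right)} = 4 - 10 = -6$)
$V{\left(L,Y \right)} = - \frac{7}{19}$
$b = \frac{312923}{19}$ ($b = 24820 - \left(8350 - - \frac{7}{19}\right) = 24820 - \left(8350 + \frac{7}{19}\right) = 24820 - \frac{158657}{19} = \frac{312923}{19} \approx 16470.0$)
$b - K{\left(-48 \right)} = \frac{312923}{19} - 1 = \frac{312904}{19}$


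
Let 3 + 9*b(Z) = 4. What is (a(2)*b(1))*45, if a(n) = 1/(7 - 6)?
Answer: 5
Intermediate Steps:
b(Z) = ⅑ (b(Z) = -⅓ + (⅑)*4 = -⅓ + 4/9 = ⅑)
a(n) = 1 (a(n) = 1/1 = 1)
(a(2)*b(1))*45 = (1*(⅑))*45 = (⅑)*45 = 5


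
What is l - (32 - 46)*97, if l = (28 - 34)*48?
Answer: 1070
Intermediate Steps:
l = -288 (l = -6*48 = -288)
l - (32 - 46)*97 = -288 - (32 - 46)*97 = -288 - (-14)*97 = -288 - 1*(-1358) = -288 + 1358 = 1070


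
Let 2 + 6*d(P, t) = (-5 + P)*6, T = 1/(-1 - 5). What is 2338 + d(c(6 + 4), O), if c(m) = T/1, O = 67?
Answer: 4665/2 ≈ 2332.5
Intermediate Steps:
T = -⅙ (T = 1/(-6) = -⅙ ≈ -0.16667)
c(m) = -⅙ (c(m) = -⅙/1 = -⅙*1 = -⅙)
d(P, t) = -16/3 + P (d(P, t) = -⅓ + ((-5 + P)*6)/6 = -⅓ + (-30 + 6*P)/6 = -⅓ + (-5 + P) = -16/3 + P)
2338 + d(c(6 + 4), O) = 2338 + (-16/3 - ⅙) = 2338 - 11/2 = 4665/2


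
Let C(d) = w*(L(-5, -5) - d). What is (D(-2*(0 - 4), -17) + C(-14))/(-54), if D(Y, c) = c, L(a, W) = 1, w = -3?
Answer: 31/27 ≈ 1.1481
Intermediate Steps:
C(d) = -3 + 3*d (C(d) = -3*(1 - d) = -3 + 3*d)
(D(-2*(0 - 4), -17) + C(-14))/(-54) = (-17 + (-3 + 3*(-14)))/(-54) = -(-17 + (-3 - 42))/54 = -(-17 - 45)/54 = -1/54*(-62) = 31/27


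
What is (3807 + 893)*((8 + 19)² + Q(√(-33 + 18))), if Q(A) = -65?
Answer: 3120800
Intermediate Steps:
(3807 + 893)*((8 + 19)² + Q(√(-33 + 18))) = (3807 + 893)*((8 + 19)² - 65) = 4700*(27² - 65) = 4700*(729 - 65) = 4700*664 = 3120800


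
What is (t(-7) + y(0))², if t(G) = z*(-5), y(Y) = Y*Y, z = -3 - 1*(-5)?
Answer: 100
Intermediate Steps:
z = 2 (z = -3 + 5 = 2)
y(Y) = Y²
t(G) = -10 (t(G) = 2*(-5) = -10)
(t(-7) + y(0))² = (-10 + 0²)² = (-10 + 0)² = (-10)² = 100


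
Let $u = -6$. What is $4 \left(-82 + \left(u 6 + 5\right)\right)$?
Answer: $-452$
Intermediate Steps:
$4 \left(-82 + \left(u 6 + 5\right)\right) = 4 \left(-82 + \left(\left(-6\right) 6 + 5\right)\right) = 4 \left(-82 + \left(-36 + 5\right)\right) = 4 \left(-82 - 31\right) = 4 \left(-113\right) = -452$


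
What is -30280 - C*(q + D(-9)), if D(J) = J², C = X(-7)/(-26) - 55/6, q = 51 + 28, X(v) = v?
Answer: -1125400/39 ≈ -28856.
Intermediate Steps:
q = 79
C = -347/39 (C = -7/(-26) - 55/6 = -7*(-1/26) - 55*⅙ = 7/26 - 55/6 = -347/39 ≈ -8.8974)
-30280 - C*(q + D(-9)) = -30280 - (-347)*(79 + (-9)²)/39 = -30280 - (-347)*(79 + 81)/39 = -30280 - (-347)*160/39 = -30280 - 1*(-55520/39) = -30280 + 55520/39 = -1125400/39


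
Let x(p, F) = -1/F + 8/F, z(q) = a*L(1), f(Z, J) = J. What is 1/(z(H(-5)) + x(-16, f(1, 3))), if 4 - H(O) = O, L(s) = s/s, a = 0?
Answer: 3/7 ≈ 0.42857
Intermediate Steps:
L(s) = 1
H(O) = 4 - O
z(q) = 0 (z(q) = 0*1 = 0)
x(p, F) = 7/F
1/(z(H(-5)) + x(-16, f(1, 3))) = 1/(0 + 7/3) = 1/(7/3) = 3/7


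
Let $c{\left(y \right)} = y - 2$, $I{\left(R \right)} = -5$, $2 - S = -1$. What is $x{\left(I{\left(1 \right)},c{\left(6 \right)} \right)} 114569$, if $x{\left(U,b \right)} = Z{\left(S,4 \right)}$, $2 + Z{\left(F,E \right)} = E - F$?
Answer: $-114569$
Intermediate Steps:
$S = 3$ ($S = 2 - -1 = 2 + 1 = 3$)
$Z{\left(F,E \right)} = -2 + E - F$ ($Z{\left(F,E \right)} = -2 + \left(E - F\right) = -2 + E - F$)
$c{\left(y \right)} = -2 + y$
$x{\left(U,b \right)} = -1$ ($x{\left(U,b \right)} = -2 + 4 - 3 = -1$)
$x{\left(I{\left(1 \right)},c{\left(6 \right)} \right)} 114569 = \left(-1\right) 114569 = -114569$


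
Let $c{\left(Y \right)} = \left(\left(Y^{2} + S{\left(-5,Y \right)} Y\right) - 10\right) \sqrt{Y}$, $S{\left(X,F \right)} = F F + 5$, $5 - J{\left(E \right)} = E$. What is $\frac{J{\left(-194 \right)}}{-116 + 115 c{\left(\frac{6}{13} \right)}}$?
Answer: $\frac{362121691607}{5005356327212} - \frac{101914205315 \sqrt{78}}{2502678163606} \approx -0.2873$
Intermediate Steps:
$J{\left(E \right)} = 5 - E$
$S{\left(X,F \right)} = 5 + F^{2}$ ($S{\left(X,F \right)} = F^{2} + 5 = 5 + F^{2}$)
$c{\left(Y \right)} = \sqrt{Y} \left(-10 + Y^{2} + Y \left(5 + Y^{2}\right)\right)$ ($c{\left(Y \right)} = \left(\left(Y^{2} + \left(5 + Y^{2}\right) Y\right) - 10\right) \sqrt{Y} = \left(\left(Y^{2} + Y \left(5 + Y^{2}\right)\right) - 10\right) \sqrt{Y} = \left(-10 + Y^{2} + Y \left(5 + Y^{2}\right)\right) \sqrt{Y} = \sqrt{Y} \left(-10 + Y^{2} + Y \left(5 + Y^{2}\right)\right)$)
$\frac{J{\left(-194 \right)}}{-116 + 115 c{\left(\frac{6}{13} \right)}} = \frac{5 - -194}{-116 + 115 \sqrt{\frac{6}{13}} \left(-10 + \left(\frac{6}{13}\right)^{2} + \frac{6}{13} \left(5 + \left(\frac{6}{13}\right)^{2}\right)\right)} = \frac{5 + 194}{-116 + 115 \sqrt{6 \cdot \frac{1}{13}} \left(-10 + \left(6 \cdot \frac{1}{13}\right)^{2} + 6 \cdot \frac{1}{13} \left(5 + \left(6 \cdot \frac{1}{13}\right)^{2}\right)\right)} = \frac{199}{-116 + 115 \sqrt{\frac{6}{13}} \left(-10 + \left(\frac{6}{13}\right)^{2} + \frac{6 \left(5 + \left(\frac{6}{13}\right)^{2}\right)}{13}\right)} = \frac{199}{-116 + 115 \frac{\sqrt{78}}{13} \left(-10 + \frac{36}{169} + \frac{6 \left(5 + \frac{36}{169}\right)}{13}\right)} = \frac{199}{-116 + 115 \frac{\sqrt{78}}{13} \left(-10 + \frac{36}{169} + \frac{6}{13} \cdot \frac{881}{169}\right)} = \frac{199}{-116 + 115 \frac{\sqrt{78}}{13} \left(-10 + \frac{36}{169} + \frac{5286}{2197}\right)} = \frac{199}{-116 + 115 \frac{\sqrt{78}}{13} \left(- \frac{16216}{2197}\right)} = \frac{199}{-116 + 115 \left(- \frac{16216 \sqrt{78}}{28561}\right)} = \frac{199}{-116 - \frac{1864840 \sqrt{78}}{28561}}$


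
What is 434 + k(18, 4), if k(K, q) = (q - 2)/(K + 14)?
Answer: 6945/16 ≈ 434.06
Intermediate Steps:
k(K, q) = (-2 + q)/(14 + K)
434 + k(18, 4) = 434 + (-2 + 4)/(14 + 18) = 434 + 2/32 = 434 + (1/32)*2 = 434 + 1/16 = 6945/16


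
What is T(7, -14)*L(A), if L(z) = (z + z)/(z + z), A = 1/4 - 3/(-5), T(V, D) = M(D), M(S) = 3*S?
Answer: -42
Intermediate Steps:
T(V, D) = 3*D
A = 17/20 (A = 1*(¼) - 3*(-⅕) = ¼ + ⅗ = 17/20 ≈ 0.85000)
L(z) = 1 (L(z) = (2*z)/((2*z)) = (2*z)*(1/(2*z)) = 1)
T(7, -14)*L(A) = (3*(-14))*1 = -42*1 = -42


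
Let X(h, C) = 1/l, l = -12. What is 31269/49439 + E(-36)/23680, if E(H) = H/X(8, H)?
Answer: 47612973/73169720 ≈ 0.65072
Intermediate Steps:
X(h, C) = -1/12 (X(h, C) = 1/(-12) = -1/12)
E(H) = -12*H (E(H) = H/(-1/12) = H*(-12) = -12*H)
31269/49439 + E(-36)/23680 = 31269/49439 - 12*(-36)/23680 = 31269*(1/49439) + 432*(1/23680) = 31269/49439 + 27/1480 = 47612973/73169720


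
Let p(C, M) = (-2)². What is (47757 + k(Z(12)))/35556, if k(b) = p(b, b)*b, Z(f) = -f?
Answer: 15903/11852 ≈ 1.3418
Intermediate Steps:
p(C, M) = 4
k(b) = 4*b
(47757 + k(Z(12)))/35556 = (47757 + 4*(-1*12))/35556 = (47757 + 4*(-12))*(1/35556) = (47757 - 48)*(1/35556) = 47709*(1/35556) = 15903/11852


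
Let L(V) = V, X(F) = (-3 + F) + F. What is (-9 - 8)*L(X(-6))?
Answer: 255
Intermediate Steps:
X(F) = -3 + 2*F
(-9 - 8)*L(X(-6)) = (-9 - 8)*(-3 + 2*(-6)) = -17*(-3 - 12) = -17*(-15) = 255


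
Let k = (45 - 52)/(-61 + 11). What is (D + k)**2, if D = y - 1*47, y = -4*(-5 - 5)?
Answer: 117649/2500 ≈ 47.060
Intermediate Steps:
y = 40 (y = -4*(-10) = 40)
k = 7/50 (k = -7/(-50) = -7*(-1/50) = 7/50 ≈ 0.14000)
D = -7 (D = 40 - 1*47 = 40 - 47 = -7)
(D + k)**2 = (-7 + 7/50)**2 = (-343/50)**2 = 117649/2500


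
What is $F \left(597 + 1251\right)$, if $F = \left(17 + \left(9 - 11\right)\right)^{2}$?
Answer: $415800$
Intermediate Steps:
$F = 225$ ($F = \left(17 + \left(9 - 11\right)\right)^{2} = \left(17 - 2\right)^{2} = 15^{2} = 225$)
$F \left(597 + 1251\right) = 225 \left(597 + 1251\right) = 225 \cdot 1848 = 415800$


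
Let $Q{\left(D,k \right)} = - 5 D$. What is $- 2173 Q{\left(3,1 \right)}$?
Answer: $32595$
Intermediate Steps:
$- 2173 Q{\left(3,1 \right)} = - 2173 \left(\left(-5\right) 3\right) = \left(-2173\right) \left(-15\right) = 32595$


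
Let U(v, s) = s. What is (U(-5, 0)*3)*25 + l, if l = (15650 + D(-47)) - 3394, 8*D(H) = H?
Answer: 98001/8 ≈ 12250.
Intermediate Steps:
D(H) = H/8
l = 98001/8 (l = (15650 + (⅛)*(-47)) - 3394 = (15650 - 47/8) - 3394 = 125153/8 - 3394 = 98001/8 ≈ 12250.)
(U(-5, 0)*3)*25 + l = (0*3)*25 + 98001/8 = 0*25 + 98001/8 = 0 + 98001/8 = 98001/8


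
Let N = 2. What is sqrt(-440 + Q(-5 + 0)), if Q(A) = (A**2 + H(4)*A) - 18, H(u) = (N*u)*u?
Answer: I*sqrt(593) ≈ 24.352*I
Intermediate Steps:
H(u) = 2*u**2 (H(u) = (2*u)*u = 2*u**2)
Q(A) = -18 + A**2 + 32*A (Q(A) = (A**2 + (2*4**2)*A) - 18 = (A**2 + (2*16)*A) - 18 = (A**2 + 32*A) - 18 = -18 + A**2 + 32*A)
sqrt(-440 + Q(-5 + 0)) = sqrt(-440 + (-18 + (-5 + 0)**2 + 32*(-5 + 0))) = sqrt(-440 + (-18 + (-5)**2 + 32*(-5))) = sqrt(-440 + (-18 + 25 - 160)) = sqrt(-440 - 153) = sqrt(-593) = I*sqrt(593)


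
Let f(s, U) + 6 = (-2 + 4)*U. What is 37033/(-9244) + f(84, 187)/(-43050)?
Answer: -798836221/198977100 ≈ -4.0147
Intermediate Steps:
f(s, U) = -6 + 2*U (f(s, U) = -6 + (-2 + 4)*U = -6 + 2*U)
37033/(-9244) + f(84, 187)/(-43050) = 37033/(-9244) + (-6 + 2*187)/(-43050) = 37033*(-1/9244) + (-6 + 374)*(-1/43050) = -37033/9244 + 368*(-1/43050) = -37033/9244 - 184/21525 = -798836221/198977100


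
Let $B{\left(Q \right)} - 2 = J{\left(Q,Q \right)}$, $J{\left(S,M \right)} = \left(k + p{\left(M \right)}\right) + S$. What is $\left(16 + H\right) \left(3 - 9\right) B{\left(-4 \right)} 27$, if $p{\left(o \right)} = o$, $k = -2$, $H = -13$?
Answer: $3888$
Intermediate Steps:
$J{\left(S,M \right)} = -2 + M + S$ ($J{\left(S,M \right)} = \left(-2 + M\right) + S = -2 + M + S$)
$B{\left(Q \right)} = 2 Q$ ($B{\left(Q \right)} = 2 + \left(-2 + Q + Q\right) = 2 + \left(-2 + 2 Q\right) = 2 Q$)
$\left(16 + H\right) \left(3 - 9\right) B{\left(-4 \right)} 27 = \left(16 - 13\right) \left(3 - 9\right) 2 \left(-4\right) 27 = 3 \left(-6\right) \left(-8\right) 27 = \left(-18\right) \left(-8\right) 27 = 144 \cdot 27 = 3888$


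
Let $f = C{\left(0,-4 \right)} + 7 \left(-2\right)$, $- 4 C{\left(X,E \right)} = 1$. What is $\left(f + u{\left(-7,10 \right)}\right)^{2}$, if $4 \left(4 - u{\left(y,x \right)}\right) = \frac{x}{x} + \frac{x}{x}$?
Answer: $\frac{1849}{16} \approx 115.56$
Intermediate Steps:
$u{\left(y,x \right)} = \frac{7}{2}$ ($u{\left(y,x \right)} = 4 - \frac{\frac{x}{x} + \frac{x}{x}}{4} = 4 - \frac{1 + 1}{4} = 4 - \frac{1}{2} = \frac{7}{2}$)
$C{\left(X,E \right)} = - \frac{1}{4}$ ($C{\left(X,E \right)} = \left(- \frac{1}{4}\right) 1 = - \frac{1}{4}$)
$f = - \frac{57}{4}$ ($f = - \frac{1}{4} + 7 \left(-2\right) = - \frac{1}{4} - 14 = - \frac{57}{4} \approx -14.25$)
$\left(f + u{\left(-7,10 \right)}\right)^{2} = \left(- \frac{57}{4} + \frac{7}{2}\right)^{2} = \left(- \frac{43}{4}\right)^{2} = \frac{1849}{16}$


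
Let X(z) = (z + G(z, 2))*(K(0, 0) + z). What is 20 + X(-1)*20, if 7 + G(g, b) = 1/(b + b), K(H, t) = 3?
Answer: -290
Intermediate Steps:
G(g, b) = -7 + 1/(2*b) (G(g, b) = -7 + 1/(b + b) = -7 + 1/(2*b))
X(z) = (3 + z)*(-27/4 + z) (X(z) = (z + (-7 + (1/2)/2))*(3 + z) = (z + (-7 + (1/2)*(1/2)))*(3 + z) = (z + (-7 + 1/4))*(3 + z) = (z - 27/4)*(3 + z) = (-27/4 + z)*(3 + z) = (3 + z)*(-27/4 + z))
20 + X(-1)*20 = 20 + (-81/4 + (-1)**2 - 15/4*(-1))*20 = 20 + (-81/4 + 1 + 15/4)*20 = 20 - 31/2*20 = 20 - 310 = -290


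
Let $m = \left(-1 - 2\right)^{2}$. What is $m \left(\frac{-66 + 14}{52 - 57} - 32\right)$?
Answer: $- \frac{972}{5} \approx -194.4$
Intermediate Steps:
$m = 9$ ($m = \left(-3\right)^{2} = 9$)
$m \left(\frac{-66 + 14}{52 - 57} - 32\right) = 9 \left(\frac{-66 + 14}{52 - 57} - 32\right) = 9 \left(- \frac{52}{-5} - 32\right) = 9 \left(\left(-52\right) \left(- \frac{1}{5}\right) - 32\right) = 9 \left(\frac{52}{5} - 32\right) = 9 \left(- \frac{108}{5}\right) = - \frac{972}{5}$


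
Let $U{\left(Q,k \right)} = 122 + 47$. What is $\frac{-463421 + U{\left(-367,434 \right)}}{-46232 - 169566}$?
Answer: $\frac{231626}{107899} \approx 2.1467$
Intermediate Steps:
$U{\left(Q,k \right)} = 169$
$\frac{-463421 + U{\left(-367,434 \right)}}{-46232 - 169566} = \frac{-463421 + 169}{-46232 - 169566} = - \frac{463252}{-215798} = \left(-463252\right) \left(- \frac{1}{215798}\right) = \frac{231626}{107899}$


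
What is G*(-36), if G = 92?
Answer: -3312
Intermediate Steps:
G*(-36) = 92*(-36) = -3312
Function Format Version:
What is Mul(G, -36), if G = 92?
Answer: -3312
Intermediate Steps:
Mul(G, -36) = Mul(92, -36) = -3312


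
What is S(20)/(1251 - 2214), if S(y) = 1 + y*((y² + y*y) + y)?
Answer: -5467/321 ≈ -17.031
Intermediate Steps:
S(y) = 1 + y*(y + 2*y²) (S(y) = 1 + y*((y² + y²) + y) = 1 + y*(2*y² + y) = 1 + y*(y + 2*y²))
S(20)/(1251 - 2214) = (1 + 20² + 2*20³)/(1251 - 2214) = (1 + 400 + 2*8000)/(-963) = (1 + 400 + 16000)*(-1/963) = 16401*(-1/963) = -5467/321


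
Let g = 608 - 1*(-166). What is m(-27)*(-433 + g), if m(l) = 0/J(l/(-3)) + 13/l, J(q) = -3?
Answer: -4433/27 ≈ -164.19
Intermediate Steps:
m(l) = 13/l (m(l) = 0/(-3) + 13/l = 0*(-⅓) + 13/l = 0 + 13/l = 13/l)
g = 774 (g = 608 + 166 = 774)
m(-27)*(-433 + g) = (13/(-27))*(-433 + 774) = (13*(-1/27))*341 = -13/27*341 = -4433/27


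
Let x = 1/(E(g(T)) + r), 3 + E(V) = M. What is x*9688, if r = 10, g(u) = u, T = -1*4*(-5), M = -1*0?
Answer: 1384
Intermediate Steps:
M = 0
T = 20 (T = -4*(-5) = 20)
E(V) = -3 (E(V) = -3 + 0 = -3)
x = ⅐ (x = 1/(-3 + 10) = 1/7 = ⅐ ≈ 0.14286)
x*9688 = (⅐)*9688 = 1384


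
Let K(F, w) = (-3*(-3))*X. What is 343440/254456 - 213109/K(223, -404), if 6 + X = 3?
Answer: 6779517073/858789 ≈ 7894.3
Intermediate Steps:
X = -3 (X = -6 + 3 = -3)
K(F, w) = -27 (K(F, w) = -3*(-3)*(-3) = 9*(-3) = -27)
343440/254456 - 213109/K(223, -404) = 343440/254456 - 213109/(-27) = 343440*(1/254456) - 213109*(-1/27) = 42930/31807 + 213109/27 = 6779517073/858789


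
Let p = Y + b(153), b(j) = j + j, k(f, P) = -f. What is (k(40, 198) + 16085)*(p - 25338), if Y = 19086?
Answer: -95403570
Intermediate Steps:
b(j) = 2*j
p = 19392 (p = 19086 + 2*153 = 19086 + 306 = 19392)
(k(40, 198) + 16085)*(p - 25338) = (-1*40 + 16085)*(19392 - 25338) = (-40 + 16085)*(-5946) = 16045*(-5946) = -95403570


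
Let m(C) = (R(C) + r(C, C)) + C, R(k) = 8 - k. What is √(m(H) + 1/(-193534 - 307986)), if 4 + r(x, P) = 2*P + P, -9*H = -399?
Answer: √2153659751455/125380 ≈ 11.705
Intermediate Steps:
H = 133/3 (H = -⅑*(-399) = 133/3 ≈ 44.333)
r(x, P) = -4 + 3*P (r(x, P) = -4 + (2*P + P) = -4 + 3*P)
m(C) = 4 + 3*C (m(C) = ((8 - C) + (-4 + 3*C)) + C = (4 + 2*C) + C = 4 + 3*C)
√(m(H) + 1/(-193534 - 307986)) = √((4 + 3*(133/3)) + 1/(-193534 - 307986)) = √((4 + 133) + 1/(-501520)) = √(137 - 1/501520) = √(68708239/501520) = √2153659751455/125380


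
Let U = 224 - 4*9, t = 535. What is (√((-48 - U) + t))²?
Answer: 299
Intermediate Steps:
U = 188 (U = 224 - 1*36 = 224 - 36 = 188)
(√((-48 - U) + t))² = (√((-48 - 1*188) + 535))² = (√((-48 - 188) + 535))² = (√(-236 + 535))² = (√299)² = 299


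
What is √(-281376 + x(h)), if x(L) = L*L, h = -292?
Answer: 4*I*√12257 ≈ 442.85*I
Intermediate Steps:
x(L) = L²
√(-281376 + x(h)) = √(-281376 + (-292)²) = √(-281376 + 85264) = √(-196112) = 4*I*√12257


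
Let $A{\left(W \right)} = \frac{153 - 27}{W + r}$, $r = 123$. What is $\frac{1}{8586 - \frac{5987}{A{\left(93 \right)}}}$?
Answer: $- \frac{7}{11742} \approx -0.00059615$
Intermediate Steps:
$A{\left(W \right)} = \frac{126}{123 + W}$ ($A{\left(W \right)} = \frac{153 - 27}{W + 123} = \frac{126}{123 + W}$)
$\frac{1}{8586 - \frac{5987}{A{\left(93 \right)}}} = \frac{1}{8586 - \frac{5987}{126 \frac{1}{123 + 93}}} = \frac{1}{8586 - \frac{5987}{126 \cdot \frac{1}{216}}} = \frac{1}{8586 - \frac{5987}{\frac{7}{12}}} = \frac{1}{8586 - \frac{71844}{7}} = \frac{1}{- \frac{11742}{7}} = - \frac{7}{11742}$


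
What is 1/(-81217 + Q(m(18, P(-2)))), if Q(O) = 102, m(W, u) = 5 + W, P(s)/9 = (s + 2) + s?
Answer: -1/81115 ≈ -1.2328e-5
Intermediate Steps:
P(s) = 18 + 18*s (P(s) = 9*((s + 2) + s) = 9*((2 + s) + s) = 9*(2 + 2*s) = 18 + 18*s)
1/(-81217 + Q(m(18, P(-2)))) = 1/(-81217 + 102) = 1/(-81115) = -1/81115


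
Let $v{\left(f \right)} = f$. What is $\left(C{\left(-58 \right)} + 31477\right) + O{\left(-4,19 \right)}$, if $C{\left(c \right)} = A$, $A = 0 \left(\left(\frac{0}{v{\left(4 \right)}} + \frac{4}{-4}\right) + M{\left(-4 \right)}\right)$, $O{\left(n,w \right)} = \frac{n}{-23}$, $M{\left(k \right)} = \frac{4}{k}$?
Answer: $\frac{723975}{23} \approx 31477.0$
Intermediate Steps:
$O{\left(n,w \right)} = - \frac{n}{23}$ ($O{\left(n,w \right)} = n \left(- \frac{1}{23}\right) = - \frac{n}{23}$)
$A = 0$ ($A = 0 \left(\left(\frac{0}{4} + \frac{4}{-4}\right) + \frac{4}{-4}\right) = 0 \left(\left(0 \cdot \frac{1}{4} + 4 \left(- \frac{1}{4}\right)\right) + 4 \left(- \frac{1}{4}\right)\right) = 0 \left(\left(0 - 1\right) - 1\right) = 0 \left(-1 - 1\right) = 0 \left(-2\right) = 0$)
$C{\left(c \right)} = 0$
$\left(C{\left(-58 \right)} + 31477\right) + O{\left(-4,19 \right)} = \left(0 + 31477\right) - - \frac{4}{23} = 31477 + \frac{4}{23} = \frac{723975}{23}$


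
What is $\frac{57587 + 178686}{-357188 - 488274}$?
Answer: $- \frac{236273}{845462} \approx -0.27946$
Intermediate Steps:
$\frac{57587 + 178686}{-357188 - 488274} = \frac{236273}{-845462} = 236273 \left(- \frac{1}{845462}\right) = - \frac{236273}{845462}$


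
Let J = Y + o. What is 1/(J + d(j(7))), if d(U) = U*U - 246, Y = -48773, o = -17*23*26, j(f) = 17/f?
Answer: -49/2899776 ≈ -1.6898e-5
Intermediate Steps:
o = -10166 (o = -391*26 = -10166)
d(U) = -246 + U**2 (d(U) = U**2 - 246 = -246 + U**2)
J = -58939 (J = -48773 - 10166 = -58939)
1/(J + d(j(7))) = 1/(-58939 + (-246 + (17/7)**2)) = 1/(-58939 + (-246 + 289/49)) = 1/(-58939 - 11765/49) = 1/(-2899776/49) = -49/2899776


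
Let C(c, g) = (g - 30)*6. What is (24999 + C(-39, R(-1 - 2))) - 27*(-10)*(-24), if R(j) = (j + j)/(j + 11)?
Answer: 36669/2 ≈ 18335.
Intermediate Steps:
R(j) = 2*j/(11 + j) (R(j) = (2*j)/(11 + j) = 2*j/(11 + j))
C(c, g) = -180 + 6*g (C(c, g) = (-30 + g)*6 = -180 + 6*g)
(24999 + C(-39, R(-1 - 2))) - 27*(-10)*(-24) = (24999 + (-180 + 6*(2*(-1 - 2)/(11 + (-1 - 2))))) - 27*(-10)*(-24) = (24999 + (-180 + 6*(2*(-3)/(11 - 3)))) + 270*(-24) = (24999 + (-180 + 6*(2*(-3)/8))) - 6480 = (24999 + (-180 + 6*(2*(-3)*(⅛)))) - 6480 = (24999 + (-180 + 6*(-¾))) - 6480 = (24999 + (-180 - 9/2)) - 6480 = (24999 - 369/2) - 6480 = 49629/2 - 6480 = 36669/2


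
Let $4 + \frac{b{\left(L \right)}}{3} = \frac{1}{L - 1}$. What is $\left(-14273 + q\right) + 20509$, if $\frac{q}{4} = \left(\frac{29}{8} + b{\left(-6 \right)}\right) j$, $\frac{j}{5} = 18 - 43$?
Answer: $\frac{148929}{14} \approx 10638.0$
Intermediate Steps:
$b{\left(L \right)} = -12 + \frac{3}{-1 + L}$ ($b{\left(L \right)} = -12 + \frac{3}{L - 1} = -12 + \frac{3}{-1 + L}$)
$j = -125$ ($j = 5 \left(18 - 43\right) = 5 \left(-25\right) = -125$)
$q = \frac{61625}{14}$ ($q = 4 \left(\frac{29}{8} + \frac{3 \left(5 - -24\right)}{-1 - 6}\right) \left(-125\right) = 4 \left(29 \cdot \frac{1}{8} + \frac{3 \left(5 + 24\right)}{-7}\right) \left(-125\right) = 4 \left(\frac{29}{8} + 3 \left(- \frac{1}{7}\right) 29\right) \left(-125\right) = 4 \left(\frac{29}{8} - \frac{87}{7}\right) \left(-125\right) = 4 \left(\left(- \frac{493}{56}\right) \left(-125\right)\right) = 4 \cdot \frac{61625}{56} = \frac{61625}{14} \approx 4401.8$)
$\left(-14273 + q\right) + 20509 = \left(-14273 + \frac{61625}{14}\right) + 20509 = - \frac{138197}{14} + 20509 = \frac{148929}{14}$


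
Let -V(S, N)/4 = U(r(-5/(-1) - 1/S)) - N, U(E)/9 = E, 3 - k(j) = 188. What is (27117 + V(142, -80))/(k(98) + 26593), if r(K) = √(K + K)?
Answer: 26797/26408 - 9*√50339/468742 ≈ 1.0104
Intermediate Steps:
r(K) = √2*√K (r(K) = √(2*K) = √2*√K)
k(j) = -185 (k(j) = 3 - 1*188 = 3 - 188 = -185)
U(E) = 9*E
V(S, N) = 4*N - 36*√2*√(5 - 1/S) (V(S, N) = -4*(9*(√2*√(-5/(-1) - 1/S)) - N) = -4*(9*(√2*√(-5*(-1) - 1/S)) - N) = -4*(9*(√2*√(5 - 1/S)) - N) = -4*(9*√2*√(5 - 1/S) - N) = -4*(-N + 9*√2*√(5 - 1/S)) = 4*N - 36*√2*√(5 - 1/S))
(27117 + V(142, -80))/(k(98) + 26593) = (27117 + (-36*√(10 - 2/142) + 4*(-80)))/(-185 + 26593) = (27117 + (-36*√(10 - 2*1/142) - 320))/26408 = (27117 + (-36*√(10 - 1/71) - 320))*(1/26408) = (27117 + (-36*√50339/71 - 320))*(1/26408) = (27117 + (-320 - 36*√50339/71))*(1/26408) = (26797 - 36*√50339/71)*(1/26408) = 26797/26408 - 9*√50339/468742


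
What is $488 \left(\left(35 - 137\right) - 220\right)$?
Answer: $-157136$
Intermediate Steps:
$488 \left(\left(35 - 137\right) - 220\right) = 488 \left(-102 - 220\right) = 488 \left(-322\right) = -157136$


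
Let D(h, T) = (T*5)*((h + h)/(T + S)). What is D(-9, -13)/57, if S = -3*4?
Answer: -78/95 ≈ -0.82105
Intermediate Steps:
S = -12
D(h, T) = 10*T*h/(-12 + T) (D(h, T) = (T*5)*((h + h)/(T - 12)) = (5*T)*((2*h)/(-12 + T)) = (5*T)*(2*h/(-12 + T)) = 10*T*h/(-12 + T))
D(-9, -13)/57 = (10*(-13)*(-9)/(-12 - 13))/57 = (10*(-13)*(-9)/(-25))/57 = (10*(-13)*(-9)*(-1/25))/57 = (1/57)*(-234/5) = -78/95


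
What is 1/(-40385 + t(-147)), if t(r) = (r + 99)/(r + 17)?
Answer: -65/2625001 ≈ -2.4762e-5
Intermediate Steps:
t(r) = (99 + r)/(17 + r)
1/(-40385 + t(-147)) = 1/(-40385 + (99 - 147)/(17 - 147)) = 1/(-40385 - 48/(-130)) = 1/(-40385 - 1/130*(-48)) = 1/(-40385 + 24/65) = 1/(-2625001/65) = -65/2625001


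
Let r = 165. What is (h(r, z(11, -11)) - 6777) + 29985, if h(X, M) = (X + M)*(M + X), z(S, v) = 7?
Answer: 52792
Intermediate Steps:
h(X, M) = (M + X)² (h(X, M) = (M + X)*(M + X) = (M + X)²)
(h(r, z(11, -11)) - 6777) + 29985 = ((7 + 165)² - 6777) + 29985 = (172² - 6777) + 29985 = (29584 - 6777) + 29985 = 22807 + 29985 = 52792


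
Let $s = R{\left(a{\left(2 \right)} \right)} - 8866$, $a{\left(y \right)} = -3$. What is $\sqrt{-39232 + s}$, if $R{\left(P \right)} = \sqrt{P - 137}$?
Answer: $\sqrt{-48098 + 2 i \sqrt{35}} \approx 0.027 + 219.31 i$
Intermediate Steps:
$R{\left(P \right)} = \sqrt{-137 + P}$
$s = -8866 + 2 i \sqrt{35}$ ($s = \sqrt{-137 - 3} - 8866 = \sqrt{-140} - 8866 = 2 i \sqrt{35} - 8866 = -8866 + 2 i \sqrt{35} \approx -8866.0 + 11.832 i$)
$\sqrt{-39232 + s} = \sqrt{-39232 - \left(8866 - 2 i \sqrt{35}\right)} = \sqrt{-48098 + 2 i \sqrt{35}}$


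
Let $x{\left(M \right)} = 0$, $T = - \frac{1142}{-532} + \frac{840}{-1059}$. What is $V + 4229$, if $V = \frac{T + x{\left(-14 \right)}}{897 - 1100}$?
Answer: $\frac{80610085243}{19061294} \approx 4229.0$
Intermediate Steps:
$T = \frac{127083}{93898}$ ($T = \left(-1142\right) \left(- \frac{1}{532}\right) + 840 \left(- \frac{1}{1059}\right) = \frac{571}{266} - \frac{280}{353} = \frac{127083}{93898} \approx 1.3534$)
$V = - \frac{127083}{19061294}$ ($V = \frac{\frac{127083}{93898} + 0}{897 - 1100} = \frac{127083}{93898 \left(-203\right)} = \frac{127083}{93898} \left(- \frac{1}{203}\right) = - \frac{127083}{19061294} \approx -0.0066671$)
$V + 4229 = - \frac{127083}{19061294} + 4229 = \frac{80610085243}{19061294}$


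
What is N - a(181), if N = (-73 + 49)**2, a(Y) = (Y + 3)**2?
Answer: -33280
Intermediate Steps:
a(Y) = (3 + Y)**2
N = 576 (N = (-24)**2 = 576)
N - a(181) = 576 - (3 + 181)**2 = 576 - 1*184**2 = 576 - 1*33856 = 576 - 33856 = -33280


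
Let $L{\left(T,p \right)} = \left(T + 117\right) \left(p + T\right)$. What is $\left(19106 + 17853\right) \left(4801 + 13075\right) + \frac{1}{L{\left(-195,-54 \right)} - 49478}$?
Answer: $\frac{19857370548703}{30056} \approx 6.6068 \cdot 10^{8}$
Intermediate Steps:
$L{\left(T,p \right)} = \left(117 + T\right) \left(T + p\right)$
$\left(19106 + 17853\right) \left(4801 + 13075\right) + \frac{1}{L{\left(-195,-54 \right)} - 49478} = \left(19106 + 17853\right) \left(4801 + 13075\right) + \frac{1}{\left(\left(-195\right)^{2} + 117 \left(-195\right) + 117 \left(-54\right) - -10530\right) - 49478} = 36959 \cdot 17876 + \frac{1}{\left(38025 - 22815 - 6318 + 10530\right) - 49478} = 660679084 + \frac{1}{19422 - 49478} = 660679084 + \frac{1}{-30056} = 660679084 - \frac{1}{30056} = \frac{19857370548703}{30056}$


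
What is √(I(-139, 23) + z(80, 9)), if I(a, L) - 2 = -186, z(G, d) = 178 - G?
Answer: I*√86 ≈ 9.2736*I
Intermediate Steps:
I(a, L) = -184 (I(a, L) = 2 - 186 = -184)
√(I(-139, 23) + z(80, 9)) = √(-184 + (178 - 1*80)) = √(-184 + (178 - 80)) = √(-184 + 98) = √(-86) = I*√86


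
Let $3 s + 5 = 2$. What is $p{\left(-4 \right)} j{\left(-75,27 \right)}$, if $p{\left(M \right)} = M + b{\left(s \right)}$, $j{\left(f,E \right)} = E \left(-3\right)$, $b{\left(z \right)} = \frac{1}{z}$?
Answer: $405$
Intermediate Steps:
$s = -1$ ($s = - \frac{5}{3} + \frac{1}{3} \cdot 2 = - \frac{5}{3} + \frac{2}{3} = -1$)
$j{\left(f,E \right)} = - 3 E$
$p{\left(M \right)} = -1 + M$ ($p{\left(M \right)} = M + \frac{1}{-1} = M - 1 = -1 + M$)
$p{\left(-4 \right)} j{\left(-75,27 \right)} = \left(-1 - 4\right) \left(\left(-3\right) 27\right) = \left(-5\right) \left(-81\right) = 405$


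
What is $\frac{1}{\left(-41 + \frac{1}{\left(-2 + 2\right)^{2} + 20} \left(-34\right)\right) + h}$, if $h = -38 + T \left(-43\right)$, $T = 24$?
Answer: $- \frac{10}{11127} \approx -0.00089872$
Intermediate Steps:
$h = -1070$ ($h = -38 + 24 \left(-43\right) = -38 - 1032 = -1070$)
$\frac{1}{\left(-41 + \frac{1}{\left(-2 + 2\right)^{2} + 20} \left(-34\right)\right) + h} = \frac{1}{\left(-41 + \frac{1}{\left(-2 + 2\right)^{2} + 20} \left(-34\right)\right) - 1070} = \frac{1}{\left(-41 + \frac{1}{0^{2} + 20} \left(-34\right)\right) - 1070} = \frac{1}{\left(-41 + \frac{1}{0 + 20} \left(-34\right)\right) - 1070} = \frac{1}{\left(-41 + \frac{1}{20} \left(-34\right)\right) - 1070} = \frac{1}{\left(-41 - \frac{17}{10}\right) - 1070} = \frac{1}{- \frac{427}{10} - 1070} = \frac{1}{- \frac{11127}{10}} = - \frac{10}{11127}$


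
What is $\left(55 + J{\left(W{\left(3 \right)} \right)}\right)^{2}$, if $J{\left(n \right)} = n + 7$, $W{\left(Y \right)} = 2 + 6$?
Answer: $4900$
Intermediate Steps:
$W{\left(Y \right)} = 8$
$J{\left(n \right)} = 7 + n$
$\left(55 + J{\left(W{\left(3 \right)} \right)}\right)^{2} = \left(55 + \left(7 + 8\right)\right)^{2} = \left(55 + 15\right)^{2} = 70^{2} = 4900$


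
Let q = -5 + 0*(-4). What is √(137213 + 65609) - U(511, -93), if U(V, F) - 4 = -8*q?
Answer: -44 + √202822 ≈ 406.36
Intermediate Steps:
q = -5 (q = -5 + 0 = -5)
U(V, F) = 44 (U(V, F) = 4 - 8*(-5) = 4 + 40 = 44)
√(137213 + 65609) - U(511, -93) = √(137213 + 65609) - 1*44 = √202822 - 44 = -44 + √202822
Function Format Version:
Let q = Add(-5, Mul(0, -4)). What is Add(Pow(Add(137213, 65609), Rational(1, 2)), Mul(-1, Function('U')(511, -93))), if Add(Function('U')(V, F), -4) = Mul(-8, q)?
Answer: Add(-44, Pow(202822, Rational(1, 2))) ≈ 406.36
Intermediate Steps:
q = -5 (q = Add(-5, 0) = -5)
Function('U')(V, F) = 44 (Function('U')(V, F) = Add(4, Mul(-8, -5)) = Add(4, 40) = 44)
Add(Pow(Add(137213, 65609), Rational(1, 2)), Mul(-1, Function('U')(511, -93))) = Add(Pow(Add(137213, 65609), Rational(1, 2)), Mul(-1, 44)) = Add(Pow(202822, Rational(1, 2)), -44) = Add(-44, Pow(202822, Rational(1, 2)))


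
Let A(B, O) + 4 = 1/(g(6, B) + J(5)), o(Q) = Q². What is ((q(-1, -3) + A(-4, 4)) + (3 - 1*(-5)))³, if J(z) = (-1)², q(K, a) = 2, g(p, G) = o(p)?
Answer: 11089567/50653 ≈ 218.93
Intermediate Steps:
g(p, G) = p²
J(z) = 1
A(B, O) = -147/37 (A(B, O) = -4 + 1/(6² + 1) = -4 + 1/(36 + 1) = -4 + 1/37 = -147/37)
((q(-1, -3) + A(-4, 4)) + (3 - 1*(-5)))³ = ((2 - 147/37) + (3 - 1*(-5)))³ = (-73/37 + (3 + 5))³ = (-73/37 + 8)³ = (223/37)³ = 11089567/50653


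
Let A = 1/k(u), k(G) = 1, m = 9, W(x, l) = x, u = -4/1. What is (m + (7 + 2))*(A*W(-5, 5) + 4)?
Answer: -18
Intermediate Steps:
u = -4 (u = -4*1 = -4)
A = 1 (A = 1/1 = 1)
(m + (7 + 2))*(A*W(-5, 5) + 4) = (9 + (7 + 2))*(1*(-5) + 4) = (9 + 9)*(-5 + 4) = 18*(-1) = -18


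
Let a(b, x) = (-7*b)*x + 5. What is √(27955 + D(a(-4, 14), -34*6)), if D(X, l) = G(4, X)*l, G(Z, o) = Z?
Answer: √27139 ≈ 164.74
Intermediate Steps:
a(b, x) = 5 - 7*b*x (a(b, x) = -7*b*x + 5 = 5 - 7*b*x)
D(X, l) = 4*l
√(27955 + D(a(-4, 14), -34*6)) = √(27955 + 4*(-34*6)) = √(27955 + 4*(-204)) = √(27955 - 816) = √27139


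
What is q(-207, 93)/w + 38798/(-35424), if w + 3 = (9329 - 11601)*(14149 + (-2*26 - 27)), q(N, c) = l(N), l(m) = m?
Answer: -206708333591/188733421872 ≈ -1.0952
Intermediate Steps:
q(N, c) = N
w = -31967043 (w = -3 + (9329 - 11601)*(14149 + (-2*26 - 27)) = -3 - 2272*(14149 + (-52 - 27)) = -3 - 2272*(14149 - 79) = -3 - 2272*14070 = -3 - 31967040 = -31967043)
q(-207, 93)/w + 38798/(-35424) = -207/(-31967043) + 38798/(-35424) = -207*(-1/31967043) + 38798*(-1/35424) = 69/10655681 - 19399/17712 = -206708333591/188733421872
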